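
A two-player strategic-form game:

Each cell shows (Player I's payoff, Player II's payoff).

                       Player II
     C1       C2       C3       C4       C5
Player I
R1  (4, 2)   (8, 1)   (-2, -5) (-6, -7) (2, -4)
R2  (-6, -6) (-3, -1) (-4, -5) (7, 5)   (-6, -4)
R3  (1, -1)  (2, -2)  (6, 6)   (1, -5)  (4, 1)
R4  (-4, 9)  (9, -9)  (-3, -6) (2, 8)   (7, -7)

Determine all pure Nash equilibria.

The pure Nash equilibria are (R1, C1), (R2, C4), (R3, C3).

Player I against C1: payoffs 4, -6, 1, -4 → best response R1.
Player I against C2: payoffs 8, -3, 2, 9 → best response R4.
Player I against C3: payoffs -2, -4, 6, -3 → best response R3.
Player I against C4: payoffs -6, 7, 1, 2 → best response R2.
Player I against C5: payoffs 2, -6, 4, 7 → best response R4.
Player II against R1: payoffs 2, 1, -5, -7, -4 → best response C1.
Player II against R2: payoffs -6, -1, -5, 5, -4 → best response C4.
Player II against R3: payoffs -1, -2, 6, -5, 1 → best response C3.
Player II against R4: payoffs 9, -9, -6, 8, -7 → best response C1.
Mutual best responses: (R1, C1); (R2, C4); (R3, C3).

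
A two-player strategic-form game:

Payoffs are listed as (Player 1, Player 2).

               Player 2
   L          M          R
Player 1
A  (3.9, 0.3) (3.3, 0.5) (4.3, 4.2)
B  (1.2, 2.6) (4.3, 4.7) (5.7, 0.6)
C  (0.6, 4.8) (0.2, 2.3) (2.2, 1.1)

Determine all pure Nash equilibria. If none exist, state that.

The unique pure-strategy Nash equilibrium is (B, M).

Player 1 against L: payoffs 3.9, 1.2, 0.6 → best response A.
Player 1 against M: payoffs 3.3, 4.3, 0.2 → best response B.
Player 1 against R: payoffs 4.3, 5.7, 2.2 → best response B.
Player 2 against A: payoffs 0.3, 0.5, 4.2 → best response R.
Player 2 against B: payoffs 2.6, 4.7, 0.6 → best response M.
Player 2 against C: payoffs 4.8, 2.3, 1.1 → best response L.
Mutual best responses: (B, M).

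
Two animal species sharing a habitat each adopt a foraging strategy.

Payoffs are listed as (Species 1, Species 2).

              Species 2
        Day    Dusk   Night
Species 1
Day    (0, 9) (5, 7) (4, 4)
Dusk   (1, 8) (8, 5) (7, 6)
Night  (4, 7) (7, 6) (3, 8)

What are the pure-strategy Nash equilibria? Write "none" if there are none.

(Day, Day): Species 1 can switch to Dusk (0 → 1). Not NE.
(Day, Dusk): Species 1 can switch to Dusk (5 → 8). Not NE.
(Day, Night): Species 1 can switch to Dusk (4 → 7). Not NE.
(Dusk, Day): Species 1 can switch to Night (1 → 4). Not NE.
(Dusk, Dusk): Species 2 can switch to Day (5 → 8). Not NE.
(Dusk, Night): Species 2 can switch to Day (6 → 8). Not NE.
(The remaining 3 profiles each have a profitable deviation by the same check.)

This game has no pure Nash equilibrium.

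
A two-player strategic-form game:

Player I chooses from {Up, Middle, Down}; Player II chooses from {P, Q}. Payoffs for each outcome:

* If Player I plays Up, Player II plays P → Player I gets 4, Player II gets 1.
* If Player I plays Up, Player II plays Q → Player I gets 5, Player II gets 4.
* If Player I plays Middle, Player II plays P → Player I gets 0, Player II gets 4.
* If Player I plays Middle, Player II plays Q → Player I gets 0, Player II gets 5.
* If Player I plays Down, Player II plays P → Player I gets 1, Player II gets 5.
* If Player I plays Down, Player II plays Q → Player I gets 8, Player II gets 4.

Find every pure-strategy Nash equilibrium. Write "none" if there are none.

none

(Up, P): Player II can switch to Q (1 → 4). Not NE.
(Up, Q): Player I can switch to Down (5 → 8). Not NE.
(Middle, P): Player I can switch to Up (0 → 4). Not NE.
(Middle, Q): Player I can switch to Up (0 → 5). Not NE.
(Down, P): Player I can switch to Up (1 → 4). Not NE.
(Down, Q): Player II can switch to P (4 → 5). Not NE.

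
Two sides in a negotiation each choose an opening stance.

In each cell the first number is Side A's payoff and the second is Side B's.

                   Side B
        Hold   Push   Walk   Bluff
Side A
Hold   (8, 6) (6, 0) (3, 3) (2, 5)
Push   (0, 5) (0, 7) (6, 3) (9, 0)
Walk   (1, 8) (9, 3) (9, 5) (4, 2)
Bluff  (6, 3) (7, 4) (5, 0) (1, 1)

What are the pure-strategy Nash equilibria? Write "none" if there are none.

For each strategy profile, look for a profitable unilateral deviation.
(Hold, Hold): Side A gets 8, best alternative 6; Side B gets 6, best alternative 5. No profitable deviation — NE.
(Hold, Push): Side A can switch to Walk (6 → 9). Not NE.
(Hold, Walk): Side A can switch to Push (3 → 6). Not NE.
(Hold, Bluff): Side A can switch to Push (2 → 9). Not NE.
(Push, Hold): Side A can switch to Hold (0 → 8). Not NE.
(Push, Push): Side A can switch to Hold (0 → 6). Not NE.
(Push, Walk): Side A can switch to Walk (6 → 9). Not NE.
(The remaining 9 profiles each have a profitable deviation by the same check.)

(Hold, Hold)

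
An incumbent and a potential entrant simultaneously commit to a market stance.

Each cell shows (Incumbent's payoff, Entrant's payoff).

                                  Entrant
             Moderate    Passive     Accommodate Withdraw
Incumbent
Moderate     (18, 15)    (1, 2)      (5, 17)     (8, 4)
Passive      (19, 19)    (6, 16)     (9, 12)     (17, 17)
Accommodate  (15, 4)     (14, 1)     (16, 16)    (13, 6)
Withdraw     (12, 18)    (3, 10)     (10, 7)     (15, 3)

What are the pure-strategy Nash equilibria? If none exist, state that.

Incumbent against Moderate: payoffs 18, 19, 15, 12 → best response Passive.
Incumbent against Passive: payoffs 1, 6, 14, 3 → best response Accommodate.
Incumbent against Accommodate: payoffs 5, 9, 16, 10 → best response Accommodate.
Incumbent against Withdraw: payoffs 8, 17, 13, 15 → best response Passive.
Entrant against Moderate: payoffs 15, 2, 17, 4 → best response Accommodate.
Entrant against Passive: payoffs 19, 16, 12, 17 → best response Moderate.
Entrant against Accommodate: payoffs 4, 1, 16, 6 → best response Accommodate.
Entrant against Withdraw: payoffs 18, 10, 7, 3 → best response Moderate.
Mutual best responses: (Passive, Moderate); (Accommodate, Accommodate).

(Passive, Moderate) and (Accommodate, Accommodate)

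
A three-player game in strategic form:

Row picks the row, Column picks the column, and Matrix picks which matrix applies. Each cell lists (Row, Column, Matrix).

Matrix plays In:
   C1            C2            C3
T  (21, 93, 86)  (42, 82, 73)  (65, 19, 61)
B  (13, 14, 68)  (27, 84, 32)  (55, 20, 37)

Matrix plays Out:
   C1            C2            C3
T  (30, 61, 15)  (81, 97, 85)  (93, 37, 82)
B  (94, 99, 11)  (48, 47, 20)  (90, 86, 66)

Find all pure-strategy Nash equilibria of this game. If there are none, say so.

The pure Nash equilibria are (T, C1, In) and (T, C2, Out).

Check each profile: it is a Nash equilibrium iff no player can strictly gain by switching unilaterally.
(T, C1, In): Row gets 21, best alternative 13; Column gets 93, best alternative 82; Matrix gets 86, best alternative 15. No profitable deviation — NE.
(T, C1, Out): Row can switch to B (30 → 94). Not NE.
(T, C2, In): Column can switch to C1 (82 → 93). Not NE.
(T, C2, Out): Row gets 81, best alternative 48; Column gets 97, best alternative 61; Matrix gets 85, best alternative 73. No profitable deviation — NE.
(T, C3, In): Column can switch to C1 (19 → 93). Not NE.
(T, C3, Out): Column can switch to C1 (37 → 61). Not NE.
(B, C1, In): Row can switch to T (13 → 21). Not NE.
(B, C1, Out): Matrix can switch to In (11 → 68). Not NE.
(B, C2, In): Row can switch to T (27 → 42). Not NE.
(B, C2, Out): Row can switch to T (48 → 81). Not NE.
(B, C3, In): Row can switch to T (55 → 65). Not NE.
(B, C3, Out): Row can switch to T (90 → 93). Not NE.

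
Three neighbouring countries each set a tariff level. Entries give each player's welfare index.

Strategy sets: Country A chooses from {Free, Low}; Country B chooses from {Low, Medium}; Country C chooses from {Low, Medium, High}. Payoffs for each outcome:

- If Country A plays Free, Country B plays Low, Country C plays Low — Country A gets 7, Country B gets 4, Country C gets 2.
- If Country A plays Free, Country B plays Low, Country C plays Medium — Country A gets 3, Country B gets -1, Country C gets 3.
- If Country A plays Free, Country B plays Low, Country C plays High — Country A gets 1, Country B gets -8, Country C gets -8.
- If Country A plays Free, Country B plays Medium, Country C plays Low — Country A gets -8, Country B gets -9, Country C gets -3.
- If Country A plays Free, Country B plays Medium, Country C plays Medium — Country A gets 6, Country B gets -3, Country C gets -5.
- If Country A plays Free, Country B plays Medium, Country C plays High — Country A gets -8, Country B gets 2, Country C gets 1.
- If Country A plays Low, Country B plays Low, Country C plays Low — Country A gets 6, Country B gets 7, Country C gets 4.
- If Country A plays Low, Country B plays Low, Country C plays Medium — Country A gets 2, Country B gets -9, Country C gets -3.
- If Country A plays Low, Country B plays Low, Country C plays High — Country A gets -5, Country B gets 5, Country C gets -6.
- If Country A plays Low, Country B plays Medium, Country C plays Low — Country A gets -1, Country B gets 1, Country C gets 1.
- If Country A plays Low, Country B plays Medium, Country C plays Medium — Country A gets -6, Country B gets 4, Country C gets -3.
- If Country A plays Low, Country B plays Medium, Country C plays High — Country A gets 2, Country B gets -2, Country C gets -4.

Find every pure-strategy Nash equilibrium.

(Free, Low, Medium)

(Free, Low, Low): Country C can switch to Medium (2 → 3). Not NE.
(Free, Low, Medium): Country A gets 3, best alternative 2; Country B gets -1, best alternative -3; Country C gets 3, best alternative 2. No profitable deviation — NE.
(Free, Low, High): Country B can switch to Medium (-8 → 2). Not NE.
(Free, Medium, Low): Country A can switch to Low (-8 → -1). Not NE.
(Free, Medium, Medium): Country B can switch to Low (-3 → -1). Not NE.
(Free, Medium, High): Country A can switch to Low (-8 → 2). Not NE.
(Low, Low, Low): Country A can switch to Free (6 → 7). Not NE.
(The remaining 5 profiles each have a profitable deviation by the same check.)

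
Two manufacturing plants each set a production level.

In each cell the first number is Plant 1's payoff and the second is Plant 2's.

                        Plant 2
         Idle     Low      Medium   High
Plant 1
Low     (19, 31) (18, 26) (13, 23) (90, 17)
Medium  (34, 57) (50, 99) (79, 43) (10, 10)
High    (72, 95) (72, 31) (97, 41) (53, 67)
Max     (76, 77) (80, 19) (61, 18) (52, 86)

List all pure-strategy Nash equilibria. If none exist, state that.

Mark each player's best response to every combination of opponents' strategies; a profile where every player is best-responding is a pure Nash equilibrium.
Plant 1 against Idle: payoffs 19, 34, 72, 76 → best response Max.
Plant 1 against Low: payoffs 18, 50, 72, 80 → best response Max.
Plant 1 against Medium: payoffs 13, 79, 97, 61 → best response High.
Plant 1 against High: payoffs 90, 10, 53, 52 → best response Low.
Plant 2 against Low: payoffs 31, 26, 23, 17 → best response Idle.
Plant 2 against Medium: payoffs 57, 99, 43, 10 → best response Low.
Plant 2 against High: payoffs 95, 31, 41, 67 → best response Idle.
Plant 2 against Max: payoffs 77, 19, 18, 86 → best response High.
No profile is a mutual best response for all players.

none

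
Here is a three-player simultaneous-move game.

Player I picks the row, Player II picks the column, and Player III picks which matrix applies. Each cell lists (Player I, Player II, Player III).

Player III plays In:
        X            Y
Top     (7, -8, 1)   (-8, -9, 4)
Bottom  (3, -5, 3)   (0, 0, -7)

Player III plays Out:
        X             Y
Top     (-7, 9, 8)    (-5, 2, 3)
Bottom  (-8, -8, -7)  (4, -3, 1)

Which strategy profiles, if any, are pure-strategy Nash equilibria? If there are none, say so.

Mark each player's best response to every combination of opponents' strategies; a profile where every player is best-responding is a pure Nash equilibrium.
Player I against (X, In): payoffs 7, 3 → best response Top.
Player I against (X, Out): payoffs -7, -8 → best response Top.
Player I against (Y, In): payoffs -8, 0 → best response Bottom.
Player I against (Y, Out): payoffs -5, 4 → best response Bottom.
Player II against (Top, In): payoffs -8, -9 → best response X.
Player II against (Top, Out): payoffs 9, 2 → best response X.
Player II against (Bottom, In): payoffs -5, 0 → best response Y.
Player II against (Bottom, Out): payoffs -8, -3 → best response Y.
Player III against (Top, X): payoffs 1, 8 → best response Out.
Player III against (Top, Y): payoffs 4, 3 → best response In.
Player III against (Bottom, X): payoffs 3, -7 → best response In.
Player III against (Bottom, Y): payoffs -7, 1 → best response Out.
Mutual best responses: (Top, X, Out); (Bottom, Y, Out).

(Top, X, Out), (Bottom, Y, Out)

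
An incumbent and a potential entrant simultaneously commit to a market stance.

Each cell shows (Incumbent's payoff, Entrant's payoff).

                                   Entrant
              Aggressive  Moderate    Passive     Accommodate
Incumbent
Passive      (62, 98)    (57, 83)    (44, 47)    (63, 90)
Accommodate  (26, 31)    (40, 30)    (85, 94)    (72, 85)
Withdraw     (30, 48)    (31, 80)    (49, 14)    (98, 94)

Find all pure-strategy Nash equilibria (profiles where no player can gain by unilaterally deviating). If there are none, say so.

(Passive, Aggressive), (Accommodate, Passive), (Withdraw, Accommodate)

Incumbent against Aggressive: payoffs 62, 26, 30 → best response Passive.
Incumbent against Moderate: payoffs 57, 40, 31 → best response Passive.
Incumbent against Passive: payoffs 44, 85, 49 → best response Accommodate.
Incumbent against Accommodate: payoffs 63, 72, 98 → best response Withdraw.
Entrant against Passive: payoffs 98, 83, 47, 90 → best response Aggressive.
Entrant against Accommodate: payoffs 31, 30, 94, 85 → best response Passive.
Entrant against Withdraw: payoffs 48, 80, 14, 94 → best response Accommodate.
Mutual best responses: (Passive, Aggressive); (Accommodate, Passive); (Withdraw, Accommodate).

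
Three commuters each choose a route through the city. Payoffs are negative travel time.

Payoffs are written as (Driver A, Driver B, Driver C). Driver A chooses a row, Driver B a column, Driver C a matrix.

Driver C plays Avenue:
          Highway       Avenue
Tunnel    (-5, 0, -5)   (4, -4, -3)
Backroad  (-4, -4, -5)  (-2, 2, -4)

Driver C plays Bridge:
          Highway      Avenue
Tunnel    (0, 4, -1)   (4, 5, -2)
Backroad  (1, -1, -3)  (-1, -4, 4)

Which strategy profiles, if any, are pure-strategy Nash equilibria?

Mark each player's best response to every combination of opponents' strategies; a profile where every player is best-responding is a pure Nash equilibrium.
Driver A against (Highway, Avenue): payoffs -5, -4 → best response Backroad.
Driver A against (Highway, Bridge): payoffs 0, 1 → best response Backroad.
Driver A against (Avenue, Avenue): payoffs 4, -2 → best response Tunnel.
Driver A against (Avenue, Bridge): payoffs 4, -1 → best response Tunnel.
Driver B against (Tunnel, Avenue): payoffs 0, -4 → best response Highway.
Driver B against (Tunnel, Bridge): payoffs 4, 5 → best response Avenue.
Driver B against (Backroad, Avenue): payoffs -4, 2 → best response Avenue.
Driver B against (Backroad, Bridge): payoffs -1, -4 → best response Highway.
Driver C against (Tunnel, Highway): payoffs -5, -1 → best response Bridge.
Driver C against (Tunnel, Avenue): payoffs -3, -2 → best response Bridge.
Driver C against (Backroad, Highway): payoffs -5, -3 → best response Bridge.
Driver C against (Backroad, Avenue): payoffs -4, 4 → best response Bridge.
Mutual best responses: (Tunnel, Avenue, Bridge); (Backroad, Highway, Bridge).

(Tunnel, Avenue, Bridge) and (Backroad, Highway, Bridge)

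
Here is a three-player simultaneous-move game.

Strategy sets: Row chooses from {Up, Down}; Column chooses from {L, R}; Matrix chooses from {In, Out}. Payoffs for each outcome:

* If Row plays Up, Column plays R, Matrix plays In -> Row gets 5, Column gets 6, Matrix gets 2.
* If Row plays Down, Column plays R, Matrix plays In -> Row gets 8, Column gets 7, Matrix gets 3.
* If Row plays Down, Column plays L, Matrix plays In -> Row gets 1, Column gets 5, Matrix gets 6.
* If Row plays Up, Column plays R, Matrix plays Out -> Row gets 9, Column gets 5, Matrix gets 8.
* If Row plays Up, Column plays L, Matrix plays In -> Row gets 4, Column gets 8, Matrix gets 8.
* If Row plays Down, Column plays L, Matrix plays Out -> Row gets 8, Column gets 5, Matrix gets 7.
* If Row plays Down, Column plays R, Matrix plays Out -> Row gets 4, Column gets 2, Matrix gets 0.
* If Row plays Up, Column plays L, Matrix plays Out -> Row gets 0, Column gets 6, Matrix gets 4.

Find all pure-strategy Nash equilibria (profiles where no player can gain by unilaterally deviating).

(Up, L, In): Row gets 4, best alternative 1; Column gets 8, best alternative 6; Matrix gets 8, best alternative 4. No profitable deviation — NE.
(Up, L, Out): Row can switch to Down (0 → 8). Not NE.
(Up, R, In): Row can switch to Down (5 → 8). Not NE.
(Up, R, Out): Column can switch to L (5 → 6). Not NE.
(Down, L, In): Row can switch to Up (1 → 4). Not NE.
(Down, L, Out): Row gets 8, best alternative 0; Column gets 5, best alternative 2; Matrix gets 7, best alternative 6. No profitable deviation — NE.
(Down, R, In): Row gets 8, best alternative 5; Column gets 7, best alternative 5; Matrix gets 3, best alternative 0. No profitable deviation — NE.
(Down, R, Out): Row can switch to Up (4 → 9). Not NE.

(Up, L, In) and (Down, L, Out) and (Down, R, In)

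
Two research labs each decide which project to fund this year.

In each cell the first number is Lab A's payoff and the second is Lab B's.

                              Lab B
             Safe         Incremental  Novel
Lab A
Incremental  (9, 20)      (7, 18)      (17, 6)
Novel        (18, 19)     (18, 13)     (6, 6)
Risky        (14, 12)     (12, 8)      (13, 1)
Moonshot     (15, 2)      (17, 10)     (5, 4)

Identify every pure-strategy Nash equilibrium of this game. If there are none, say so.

Pure NE: (Novel, Safe)

Check each profile: it is a Nash equilibrium iff no player can strictly gain by switching unilaterally.
(Incremental, Safe): Lab A can switch to Novel (9 → 18). Not NE.
(Incremental, Incremental): Lab A can switch to Novel (7 → 18). Not NE.
(Incremental, Novel): Lab B can switch to Safe (6 → 20). Not NE.
(Novel, Safe): Lab A gets 18, best alternative 15; Lab B gets 19, best alternative 13. No profitable deviation — NE.
(Novel, Incremental): Lab B can switch to Safe (13 → 19). Not NE.
(Novel, Novel): Lab A can switch to Incremental (6 → 17). Not NE.
(Risky, Safe): Lab A can switch to Novel (14 → 18). Not NE.
(The remaining 5 profiles each have a profitable deviation by the same check.)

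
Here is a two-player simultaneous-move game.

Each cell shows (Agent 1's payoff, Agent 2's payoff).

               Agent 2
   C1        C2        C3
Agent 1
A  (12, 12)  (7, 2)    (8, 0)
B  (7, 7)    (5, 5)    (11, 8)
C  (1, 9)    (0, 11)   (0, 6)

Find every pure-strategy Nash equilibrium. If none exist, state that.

The pure Nash equilibria are (A, C1) and (B, C3).

Agent 1 against C1: payoffs 12, 7, 1 → best response A.
Agent 1 against C2: payoffs 7, 5, 0 → best response A.
Agent 1 against C3: payoffs 8, 11, 0 → best response B.
Agent 2 against A: payoffs 12, 2, 0 → best response C1.
Agent 2 against B: payoffs 7, 5, 8 → best response C3.
Agent 2 against C: payoffs 9, 11, 6 → best response C2.
Mutual best responses: (A, C1); (B, C3).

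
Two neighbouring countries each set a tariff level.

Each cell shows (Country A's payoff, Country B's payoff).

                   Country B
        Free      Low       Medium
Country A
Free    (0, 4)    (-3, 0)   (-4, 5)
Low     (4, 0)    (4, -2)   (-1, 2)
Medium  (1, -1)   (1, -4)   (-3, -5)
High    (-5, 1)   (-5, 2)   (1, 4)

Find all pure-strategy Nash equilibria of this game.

(Free, Free): Country A can switch to Low (0 → 4). Not NE.
(Free, Low): Country A can switch to Low (-3 → 4). Not NE.
(Free, Medium): Country A can switch to Low (-4 → -1). Not NE.
(Low, Free): Country B can switch to Medium (0 → 2). Not NE.
(Low, Low): Country B can switch to Free (-2 → 0). Not NE.
(Low, Medium): Country A can switch to High (-1 → 1). Not NE.
(Medium, Free): Country A can switch to Low (1 → 4). Not NE.
(Medium, Low): Country A can switch to Low (1 → 4). Not NE.
(Medium, Medium): Country A can switch to Low (-3 → -1). Not NE.
(High, Free): Country A can switch to Free (-5 → 0). Not NE.
(High, Low): Country A can switch to Free (-5 → -3). Not NE.
(High, Medium): Country A gets 1, best alternative -1; Country B gets 4, best alternative 2. No profitable deviation — NE.

Pure NE: (High, Medium)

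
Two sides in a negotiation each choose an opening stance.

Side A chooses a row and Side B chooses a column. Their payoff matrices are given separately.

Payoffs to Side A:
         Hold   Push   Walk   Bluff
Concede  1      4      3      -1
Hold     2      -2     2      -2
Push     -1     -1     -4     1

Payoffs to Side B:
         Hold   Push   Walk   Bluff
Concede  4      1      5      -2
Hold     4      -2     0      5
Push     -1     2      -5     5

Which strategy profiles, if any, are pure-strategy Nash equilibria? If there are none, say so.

Side A against Hold: payoffs 1, 2, -1 → best response Hold.
Side A against Push: payoffs 4, -2, -1 → best response Concede.
Side A against Walk: payoffs 3, 2, -4 → best response Concede.
Side A against Bluff: payoffs -1, -2, 1 → best response Push.
Side B against Concede: payoffs 4, 1, 5, -2 → best response Walk.
Side B against Hold: payoffs 4, -2, 0, 5 → best response Bluff.
Side B against Push: payoffs -1, 2, -5, 5 → best response Bluff.
Mutual best responses: (Concede, Walk); (Push, Bluff).

(Concede, Walk) and (Push, Bluff)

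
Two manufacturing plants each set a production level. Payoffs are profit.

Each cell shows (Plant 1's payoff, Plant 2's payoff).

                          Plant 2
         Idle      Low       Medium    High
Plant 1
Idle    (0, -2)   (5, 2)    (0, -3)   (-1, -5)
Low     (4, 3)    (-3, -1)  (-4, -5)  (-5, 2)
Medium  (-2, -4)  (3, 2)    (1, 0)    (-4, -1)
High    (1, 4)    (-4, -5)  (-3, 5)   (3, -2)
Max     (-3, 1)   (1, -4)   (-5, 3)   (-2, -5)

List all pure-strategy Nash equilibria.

The pure Nash equilibria are (Idle, Low); (Low, Idle).

For each strategy profile, look for a profitable unilateral deviation.
(Idle, Idle): Plant 1 can switch to Low (0 → 4). Not NE.
(Idle, Low): Plant 1 gets 5, best alternative 3; Plant 2 gets 2, best alternative -2. No profitable deviation — NE.
(Idle, Medium): Plant 1 can switch to Medium (0 → 1). Not NE.
(Idle, High): Plant 1 can switch to High (-1 → 3). Not NE.
(Low, Idle): Plant 1 gets 4, best alternative 1; Plant 2 gets 3, best alternative 2. No profitable deviation — NE.
(Low, Low): Plant 1 can switch to Idle (-3 → 5). Not NE.
(Low, Medium): Plant 1 can switch to Idle (-4 → 0). Not NE.
(Low, High): Plant 1 can switch to Idle (-5 → -1). Not NE.
(Medium, Idle): Plant 1 can switch to Idle (-2 → 0). Not NE.
(Medium, Low): Plant 1 can switch to Idle (3 → 5). Not NE.
(Medium, Medium): Plant 2 can switch to Low (0 → 2). Not NE.
(Medium, High): Plant 1 can switch to Idle (-4 → -1). Not NE.
(The remaining 8 profiles each have a profitable deviation by the same check.)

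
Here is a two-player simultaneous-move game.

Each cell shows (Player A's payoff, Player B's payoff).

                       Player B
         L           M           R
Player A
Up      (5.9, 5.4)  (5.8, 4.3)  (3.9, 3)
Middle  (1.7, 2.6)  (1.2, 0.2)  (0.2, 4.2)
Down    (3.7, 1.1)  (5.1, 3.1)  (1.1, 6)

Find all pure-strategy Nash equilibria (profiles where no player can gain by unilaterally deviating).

(Up, L)

Player A against L: payoffs 5.9, 1.7, 3.7 → best response Up.
Player A against M: payoffs 5.8, 1.2, 5.1 → best response Up.
Player A against R: payoffs 3.9, 0.2, 1.1 → best response Up.
Player B against Up: payoffs 5.4, 4.3, 3 → best response L.
Player B against Middle: payoffs 2.6, 0.2, 4.2 → best response R.
Player B against Down: payoffs 1.1, 3.1, 6 → best response R.
Mutual best responses: (Up, L).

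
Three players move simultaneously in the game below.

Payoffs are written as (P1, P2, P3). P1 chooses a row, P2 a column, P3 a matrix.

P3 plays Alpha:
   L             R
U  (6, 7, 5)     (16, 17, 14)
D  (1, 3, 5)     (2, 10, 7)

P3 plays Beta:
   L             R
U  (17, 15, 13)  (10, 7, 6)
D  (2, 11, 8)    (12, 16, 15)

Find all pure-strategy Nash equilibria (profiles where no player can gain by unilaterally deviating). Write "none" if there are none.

P1 against (L, Alpha): payoffs 6, 1 → best response U.
P1 against (L, Beta): payoffs 17, 2 → best response U.
P1 against (R, Alpha): payoffs 16, 2 → best response U.
P1 against (R, Beta): payoffs 10, 12 → best response D.
P2 against (U, Alpha): payoffs 7, 17 → best response R.
P2 against (U, Beta): payoffs 15, 7 → best response L.
P2 against (D, Alpha): payoffs 3, 10 → best response R.
P2 against (D, Beta): payoffs 11, 16 → best response R.
P3 against (U, L): payoffs 5, 13 → best response Beta.
P3 against (U, R): payoffs 14, 6 → best response Alpha.
P3 against (D, L): payoffs 5, 8 → best response Beta.
P3 against (D, R): payoffs 7, 15 → best response Beta.
Mutual best responses: (U, L, Beta); (U, R, Alpha); (D, R, Beta).

(U, L, Beta); (U, R, Alpha); (D, R, Beta)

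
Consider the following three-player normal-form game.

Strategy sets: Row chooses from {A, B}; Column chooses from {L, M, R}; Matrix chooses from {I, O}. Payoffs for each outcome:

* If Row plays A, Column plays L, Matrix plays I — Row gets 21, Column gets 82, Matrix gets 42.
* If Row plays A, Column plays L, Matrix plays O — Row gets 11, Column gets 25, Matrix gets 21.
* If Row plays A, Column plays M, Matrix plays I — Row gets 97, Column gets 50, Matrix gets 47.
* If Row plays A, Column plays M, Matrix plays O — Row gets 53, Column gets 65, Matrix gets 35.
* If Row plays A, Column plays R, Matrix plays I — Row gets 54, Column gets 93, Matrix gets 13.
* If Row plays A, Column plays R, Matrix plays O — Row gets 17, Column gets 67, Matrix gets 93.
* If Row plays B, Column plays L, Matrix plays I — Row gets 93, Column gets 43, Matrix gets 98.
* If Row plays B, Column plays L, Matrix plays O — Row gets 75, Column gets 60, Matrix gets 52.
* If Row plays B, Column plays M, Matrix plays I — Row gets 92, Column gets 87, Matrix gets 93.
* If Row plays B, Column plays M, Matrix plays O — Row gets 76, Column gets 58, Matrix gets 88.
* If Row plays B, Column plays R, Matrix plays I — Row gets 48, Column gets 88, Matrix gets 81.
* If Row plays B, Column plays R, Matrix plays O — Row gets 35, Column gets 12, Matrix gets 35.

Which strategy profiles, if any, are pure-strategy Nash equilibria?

Row against (L, I): payoffs 21, 93 → best response B.
Row against (L, O): payoffs 11, 75 → best response B.
Row against (M, I): payoffs 97, 92 → best response A.
Row against (M, O): payoffs 53, 76 → best response B.
Row against (R, I): payoffs 54, 48 → best response A.
Row against (R, O): payoffs 17, 35 → best response B.
Column against (A, I): payoffs 82, 50, 93 → best response R.
Column against (A, O): payoffs 25, 65, 67 → best response R.
Column against (B, I): payoffs 43, 87, 88 → best response R.
Column against (B, O): payoffs 60, 58, 12 → best response L.
Matrix against (A, L): payoffs 42, 21 → best response I.
Matrix against (A, M): payoffs 47, 35 → best response I.
Matrix against (A, R): payoffs 13, 93 → best response O.
Matrix against (B, L): payoffs 98, 52 → best response I.
Matrix against (B, M): payoffs 93, 88 → best response I.
Matrix against (B, R): payoffs 81, 35 → best response I.
No profile is a mutual best response for all players.

none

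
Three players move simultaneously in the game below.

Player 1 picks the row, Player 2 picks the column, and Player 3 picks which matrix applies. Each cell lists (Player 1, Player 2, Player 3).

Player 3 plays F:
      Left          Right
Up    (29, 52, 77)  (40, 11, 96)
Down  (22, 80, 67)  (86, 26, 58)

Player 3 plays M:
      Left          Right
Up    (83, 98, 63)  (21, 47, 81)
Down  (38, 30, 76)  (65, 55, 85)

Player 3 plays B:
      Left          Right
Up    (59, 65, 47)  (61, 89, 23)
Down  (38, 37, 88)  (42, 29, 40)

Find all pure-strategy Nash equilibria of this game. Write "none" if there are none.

(Up, Left, F): Player 1 gets 29, best alternative 22; Player 2 gets 52, best alternative 11; Player 3 gets 77, best alternative 63. No profitable deviation — NE.
(Up, Left, M): Player 3 can switch to F (63 → 77). Not NE.
(Up, Left, B): Player 2 can switch to Right (65 → 89). Not NE.
(Up, Right, F): Player 1 can switch to Down (40 → 86). Not NE.
(Up, Right, M): Player 1 can switch to Down (21 → 65). Not NE.
(Up, Right, B): Player 3 can switch to F (23 → 96). Not NE.
(Down, Left, F): Player 1 can switch to Up (22 → 29). Not NE.
(Down, Left, M): Player 1 can switch to Up (38 → 83). Not NE.
(Down, Left, B): Player 1 can switch to Up (38 → 59). Not NE.
(Down, Right, M): Player 1 gets 65, best alternative 21; Player 2 gets 55, best alternative 30; Player 3 gets 85, best alternative 58. No profitable deviation — NE.
(The remaining 2 profiles each have a profitable deviation by the same check.)

The pure Nash equilibria are (Up, Left, F) and (Down, Right, M).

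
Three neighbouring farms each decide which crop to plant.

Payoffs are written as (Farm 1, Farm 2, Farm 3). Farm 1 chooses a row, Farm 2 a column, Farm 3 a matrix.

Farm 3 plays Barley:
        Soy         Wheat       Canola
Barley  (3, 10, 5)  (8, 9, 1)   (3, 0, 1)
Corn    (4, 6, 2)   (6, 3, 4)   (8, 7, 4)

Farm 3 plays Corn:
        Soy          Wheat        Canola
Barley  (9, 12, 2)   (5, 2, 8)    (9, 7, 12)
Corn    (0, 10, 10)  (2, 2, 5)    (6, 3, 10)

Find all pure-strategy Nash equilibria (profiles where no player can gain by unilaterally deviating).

No pure-strategy Nash equilibrium.

Check each profile: it is a Nash equilibrium iff no player can strictly gain by switching unilaterally.
(Barley, Soy, Barley): Farm 1 can switch to Corn (3 → 4). Not NE.
(Barley, Soy, Corn): Farm 3 can switch to Barley (2 → 5). Not NE.
(Barley, Wheat, Barley): Farm 2 can switch to Soy (9 → 10). Not NE.
(Barley, Wheat, Corn): Farm 2 can switch to Soy (2 → 12). Not NE.
(Barley, Canola, Barley): Farm 1 can switch to Corn (3 → 8). Not NE.
(Barley, Canola, Corn): Farm 2 can switch to Soy (7 → 12). Not NE.
(Corn, Soy, Barley): Farm 2 can switch to Canola (6 → 7). Not NE.
(Corn, Soy, Corn): Farm 1 can switch to Barley (0 → 9). Not NE.
(Corn, Wheat, Barley): Farm 1 can switch to Barley (6 → 8). Not NE.
(Corn, Wheat, Corn): Farm 1 can switch to Barley (2 → 5). Not NE.
(Corn, Canola, Barley): Farm 3 can switch to Corn (4 → 10). Not NE.
(Corn, Canola, Corn): Farm 1 can switch to Barley (6 → 9). Not NE.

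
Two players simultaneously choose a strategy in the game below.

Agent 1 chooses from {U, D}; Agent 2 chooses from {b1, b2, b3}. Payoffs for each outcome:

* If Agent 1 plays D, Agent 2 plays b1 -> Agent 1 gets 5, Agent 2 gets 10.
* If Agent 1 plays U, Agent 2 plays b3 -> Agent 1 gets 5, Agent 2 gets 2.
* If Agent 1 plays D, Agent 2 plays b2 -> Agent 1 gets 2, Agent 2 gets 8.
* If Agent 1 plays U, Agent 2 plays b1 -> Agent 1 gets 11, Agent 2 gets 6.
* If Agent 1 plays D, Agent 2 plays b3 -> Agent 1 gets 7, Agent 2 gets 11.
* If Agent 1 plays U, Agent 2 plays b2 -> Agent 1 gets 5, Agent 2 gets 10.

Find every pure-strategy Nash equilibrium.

Pure-strategy Nash equilibria: (U, b2) and (D, b3)

For each player, find the best response to each opponent profile; mutual best responses are the pure NE.
Agent 1 against b1: payoffs 11, 5 → best response U.
Agent 1 against b2: payoffs 5, 2 → best response U.
Agent 1 against b3: payoffs 5, 7 → best response D.
Agent 2 against U: payoffs 6, 10, 2 → best response b2.
Agent 2 against D: payoffs 10, 8, 11 → best response b3.
Mutual best responses: (U, b2); (D, b3).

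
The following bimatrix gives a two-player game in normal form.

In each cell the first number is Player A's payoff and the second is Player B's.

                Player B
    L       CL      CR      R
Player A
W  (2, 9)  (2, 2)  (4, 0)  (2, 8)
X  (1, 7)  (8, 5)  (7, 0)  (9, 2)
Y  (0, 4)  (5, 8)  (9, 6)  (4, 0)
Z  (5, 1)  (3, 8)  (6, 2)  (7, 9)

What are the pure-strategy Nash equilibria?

none

For each strategy profile, look for a profitable unilateral deviation.
(W, L): Player A can switch to Z (2 → 5). Not NE.
(W, CL): Player A can switch to X (2 → 8). Not NE.
(W, CR): Player A can switch to X (4 → 7). Not NE.
(W, R): Player A can switch to X (2 → 9). Not NE.
(X, L): Player A can switch to W (1 → 2). Not NE.
(X, CL): Player B can switch to L (5 → 7). Not NE.
(The remaining 10 profiles each have a profitable deviation by the same check.)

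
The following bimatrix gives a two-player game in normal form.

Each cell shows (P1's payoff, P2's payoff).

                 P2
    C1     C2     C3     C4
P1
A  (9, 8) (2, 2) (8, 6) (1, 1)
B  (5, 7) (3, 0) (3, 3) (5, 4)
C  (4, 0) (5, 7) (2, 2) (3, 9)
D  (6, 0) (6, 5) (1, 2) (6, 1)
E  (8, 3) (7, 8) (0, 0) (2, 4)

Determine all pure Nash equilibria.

For each strategy profile, look for a profitable unilateral deviation.
(A, C1): P1 gets 9, best alternative 8; P2 gets 8, best alternative 6. No profitable deviation — NE.
(A, C2): P1 can switch to B (2 → 3). Not NE.
(A, C3): P2 can switch to C1 (6 → 8). Not NE.
(A, C4): P1 can switch to B (1 → 5). Not NE.
(B, C1): P1 can switch to A (5 → 9). Not NE.
(B, C2): P1 can switch to C (3 → 5). Not NE.
(B, C3): P1 can switch to A (3 → 8). Not NE.
(B, C4): P1 can switch to D (5 → 6). Not NE.
(C, C1): P1 can switch to A (4 → 9). Not NE.
(E, C2): P1 gets 7, best alternative 6; P2 gets 8, best alternative 4. No profitable deviation — NE.
(The remaining 10 profiles each have a profitable deviation by the same check.)

Pure-strategy Nash equilibria: (A, C1); (E, C2)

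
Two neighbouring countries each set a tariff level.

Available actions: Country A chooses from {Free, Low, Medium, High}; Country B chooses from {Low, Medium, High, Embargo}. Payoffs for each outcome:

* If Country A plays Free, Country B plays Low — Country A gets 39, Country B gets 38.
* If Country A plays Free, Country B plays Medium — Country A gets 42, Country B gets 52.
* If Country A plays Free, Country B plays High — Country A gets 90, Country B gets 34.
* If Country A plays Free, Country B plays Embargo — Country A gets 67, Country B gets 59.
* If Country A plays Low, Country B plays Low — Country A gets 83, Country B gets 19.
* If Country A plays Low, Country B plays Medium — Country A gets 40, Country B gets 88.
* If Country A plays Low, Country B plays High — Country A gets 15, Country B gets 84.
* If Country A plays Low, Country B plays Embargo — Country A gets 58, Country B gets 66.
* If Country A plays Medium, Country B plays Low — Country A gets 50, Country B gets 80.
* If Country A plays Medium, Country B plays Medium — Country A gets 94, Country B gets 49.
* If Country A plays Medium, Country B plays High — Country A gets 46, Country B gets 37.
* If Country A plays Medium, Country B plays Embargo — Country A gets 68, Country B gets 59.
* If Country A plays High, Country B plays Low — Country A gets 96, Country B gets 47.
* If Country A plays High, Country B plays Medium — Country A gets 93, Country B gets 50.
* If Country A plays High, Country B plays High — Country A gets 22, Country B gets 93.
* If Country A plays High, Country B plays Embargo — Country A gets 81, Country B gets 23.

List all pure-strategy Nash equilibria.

No pure-strategy Nash equilibrium.

(Free, Low): Country A can switch to Low (39 → 83). Not NE.
(Free, Medium): Country A can switch to Medium (42 → 94). Not NE.
(Free, High): Country B can switch to Low (34 → 38). Not NE.
(Free, Embargo): Country A can switch to Medium (67 → 68). Not NE.
(Low, Low): Country A can switch to High (83 → 96). Not NE.
(Low, Medium): Country A can switch to Free (40 → 42). Not NE.
(Low, High): Country A can switch to Free (15 → 90). Not NE.
(Low, Embargo): Country A can switch to Free (58 → 67). Not NE.
(The remaining 8 profiles each have a profitable deviation by the same check.)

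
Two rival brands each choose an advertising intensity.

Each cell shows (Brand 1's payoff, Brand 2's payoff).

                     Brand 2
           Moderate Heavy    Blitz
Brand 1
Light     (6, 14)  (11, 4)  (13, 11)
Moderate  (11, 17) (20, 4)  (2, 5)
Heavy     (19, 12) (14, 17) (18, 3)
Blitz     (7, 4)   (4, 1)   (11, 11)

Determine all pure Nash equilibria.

Mark each player's best response to every combination of opponents' strategies; a profile where every player is best-responding is a pure Nash equilibrium.
Brand 1 against Moderate: payoffs 6, 11, 19, 7 → best response Heavy.
Brand 1 against Heavy: payoffs 11, 20, 14, 4 → best response Moderate.
Brand 1 against Blitz: payoffs 13, 2, 18, 11 → best response Heavy.
Brand 2 against Light: payoffs 14, 4, 11 → best response Moderate.
Brand 2 against Moderate: payoffs 17, 4, 5 → best response Moderate.
Brand 2 against Heavy: payoffs 12, 17, 3 → best response Heavy.
Brand 2 against Blitz: payoffs 4, 1, 11 → best response Blitz.
No profile is a mutual best response for all players.

No pure-strategy Nash equilibrium.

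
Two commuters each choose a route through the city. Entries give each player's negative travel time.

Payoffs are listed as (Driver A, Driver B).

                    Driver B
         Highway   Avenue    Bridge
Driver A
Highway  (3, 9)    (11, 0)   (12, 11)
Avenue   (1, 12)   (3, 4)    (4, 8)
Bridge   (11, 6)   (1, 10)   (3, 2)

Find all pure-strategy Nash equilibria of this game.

Pure NE: (Highway, Bridge)

Driver A against Highway: payoffs 3, 1, 11 → best response Bridge.
Driver A against Avenue: payoffs 11, 3, 1 → best response Highway.
Driver A against Bridge: payoffs 12, 4, 3 → best response Highway.
Driver B against Highway: payoffs 9, 0, 11 → best response Bridge.
Driver B against Avenue: payoffs 12, 4, 8 → best response Highway.
Driver B against Bridge: payoffs 6, 10, 2 → best response Avenue.
Mutual best responses: (Highway, Bridge).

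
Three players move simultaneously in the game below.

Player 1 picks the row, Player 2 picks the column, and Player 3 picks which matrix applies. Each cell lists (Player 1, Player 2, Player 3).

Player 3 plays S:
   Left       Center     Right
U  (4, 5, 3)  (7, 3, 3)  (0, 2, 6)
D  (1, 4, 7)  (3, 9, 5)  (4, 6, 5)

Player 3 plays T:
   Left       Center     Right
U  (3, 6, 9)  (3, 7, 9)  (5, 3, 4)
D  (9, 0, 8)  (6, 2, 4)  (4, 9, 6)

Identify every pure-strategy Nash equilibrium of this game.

No pure-strategy Nash equilibrium.

For each player, find the best response to each opponent profile; mutual best responses are the pure NE.
Player 1 against (Left, S): payoffs 4, 1 → best response U.
Player 1 against (Left, T): payoffs 3, 9 → best response D.
Player 1 against (Center, S): payoffs 7, 3 → best response U.
Player 1 against (Center, T): payoffs 3, 6 → best response D.
Player 1 against (Right, S): payoffs 0, 4 → best response D.
Player 1 against (Right, T): payoffs 5, 4 → best response U.
Player 2 against (U, S): payoffs 5, 3, 2 → best response Left.
Player 2 against (U, T): payoffs 6, 7, 3 → best response Center.
Player 2 against (D, S): payoffs 4, 9, 6 → best response Center.
Player 2 against (D, T): payoffs 0, 2, 9 → best response Right.
Player 3 against (U, Left): payoffs 3, 9 → best response T.
Player 3 against (U, Center): payoffs 3, 9 → best response T.
Player 3 against (U, Right): payoffs 6, 4 → best response S.
Player 3 against (D, Left): payoffs 7, 8 → best response T.
Player 3 against (D, Center): payoffs 5, 4 → best response S.
Player 3 against (D, Right): payoffs 5, 6 → best response T.
No profile is a mutual best response for all players.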